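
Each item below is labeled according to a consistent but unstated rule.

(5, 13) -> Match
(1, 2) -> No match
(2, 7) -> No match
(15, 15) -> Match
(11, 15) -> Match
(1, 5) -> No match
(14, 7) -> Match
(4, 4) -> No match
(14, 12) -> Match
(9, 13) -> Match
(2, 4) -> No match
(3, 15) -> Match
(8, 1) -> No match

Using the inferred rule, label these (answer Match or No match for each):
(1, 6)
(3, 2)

All 'Match' examples share one property — sum ≥ 18 — and every 'No match' example lacks it.
(1, 6): 1+6 = 7 — does not fit, so No match. (3, 2): 3+2 = 5 — does not fit, so No match.

No match, No match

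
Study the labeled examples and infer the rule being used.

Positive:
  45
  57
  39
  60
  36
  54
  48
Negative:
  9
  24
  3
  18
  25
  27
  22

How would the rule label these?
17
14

Negative, Negative

The classifier is using: at least 36.
Negative: 17, since 17 < 36.
Negative: 14, since 14 < 36.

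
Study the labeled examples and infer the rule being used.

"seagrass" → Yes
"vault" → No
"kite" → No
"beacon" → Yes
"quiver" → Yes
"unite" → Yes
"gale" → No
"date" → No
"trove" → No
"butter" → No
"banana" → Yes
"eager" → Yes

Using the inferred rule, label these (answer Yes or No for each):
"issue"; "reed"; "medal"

Yes, No, No

One predicate separates the groups cleanly: has ≥ 3 vowels.
"issue" — 3 vowels, hence Yes.
"reed" — 2 vowels, hence No.
"medal" — 2 vowels, hence No.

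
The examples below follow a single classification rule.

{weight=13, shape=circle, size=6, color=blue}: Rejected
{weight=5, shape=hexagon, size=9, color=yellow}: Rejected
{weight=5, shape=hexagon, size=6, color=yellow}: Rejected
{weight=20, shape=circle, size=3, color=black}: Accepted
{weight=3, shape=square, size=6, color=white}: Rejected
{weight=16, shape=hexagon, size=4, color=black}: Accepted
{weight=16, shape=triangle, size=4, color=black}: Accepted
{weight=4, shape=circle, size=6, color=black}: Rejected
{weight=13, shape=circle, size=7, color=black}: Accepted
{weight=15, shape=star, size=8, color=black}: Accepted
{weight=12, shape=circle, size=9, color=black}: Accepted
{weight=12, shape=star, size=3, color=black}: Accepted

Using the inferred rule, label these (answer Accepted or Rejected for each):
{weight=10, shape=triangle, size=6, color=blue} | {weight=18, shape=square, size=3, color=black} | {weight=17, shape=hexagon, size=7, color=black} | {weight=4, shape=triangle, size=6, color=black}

One predicate separates the groups cleanly: color is black AND weight ≥ 5.
{weight=10, shape=triangle, size=6, color=blue} → color is blue, weight = 10 → Rejected. {weight=18, shape=square, size=3, color=black} → color is black, weight = 18 → Accepted. {weight=17, shape=hexagon, size=7, color=black} → color is black, weight = 17 → Accepted. {weight=4, shape=triangle, size=6, color=black} → color is black, weight = 4 → Rejected.

Rejected, Accepted, Accepted, Rejected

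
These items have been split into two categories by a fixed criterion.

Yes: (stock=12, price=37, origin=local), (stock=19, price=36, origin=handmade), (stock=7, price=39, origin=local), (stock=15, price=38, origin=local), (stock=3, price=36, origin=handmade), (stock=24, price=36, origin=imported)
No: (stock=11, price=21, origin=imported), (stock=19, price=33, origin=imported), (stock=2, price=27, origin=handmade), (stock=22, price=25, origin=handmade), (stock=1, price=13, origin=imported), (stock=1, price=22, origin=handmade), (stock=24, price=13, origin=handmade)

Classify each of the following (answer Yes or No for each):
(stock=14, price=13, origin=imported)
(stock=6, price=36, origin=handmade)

No, Yes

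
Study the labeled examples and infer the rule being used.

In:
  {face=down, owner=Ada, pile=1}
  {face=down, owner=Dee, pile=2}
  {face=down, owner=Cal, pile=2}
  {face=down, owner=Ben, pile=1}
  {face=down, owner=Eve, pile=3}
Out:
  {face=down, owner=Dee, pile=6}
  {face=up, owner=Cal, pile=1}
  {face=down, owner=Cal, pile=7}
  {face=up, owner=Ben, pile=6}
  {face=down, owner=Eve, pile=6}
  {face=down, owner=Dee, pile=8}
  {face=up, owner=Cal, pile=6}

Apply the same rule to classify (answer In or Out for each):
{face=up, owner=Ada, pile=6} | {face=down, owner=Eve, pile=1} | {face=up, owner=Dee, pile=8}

Out, In, Out

The common property of the 'In' items is: face is down AND pile ≤ 3. No 'Out' item has it.
{face=up, owner=Ada, pile=6}: face is up, pile = 6 — doesn't qualify, so Out.
{face=down, owner=Eve, pile=1}: face is down, pile = 1 — passes, so In.
{face=up, owner=Dee, pile=8}: face is up, pile = 8 — doesn't qualify, so Out.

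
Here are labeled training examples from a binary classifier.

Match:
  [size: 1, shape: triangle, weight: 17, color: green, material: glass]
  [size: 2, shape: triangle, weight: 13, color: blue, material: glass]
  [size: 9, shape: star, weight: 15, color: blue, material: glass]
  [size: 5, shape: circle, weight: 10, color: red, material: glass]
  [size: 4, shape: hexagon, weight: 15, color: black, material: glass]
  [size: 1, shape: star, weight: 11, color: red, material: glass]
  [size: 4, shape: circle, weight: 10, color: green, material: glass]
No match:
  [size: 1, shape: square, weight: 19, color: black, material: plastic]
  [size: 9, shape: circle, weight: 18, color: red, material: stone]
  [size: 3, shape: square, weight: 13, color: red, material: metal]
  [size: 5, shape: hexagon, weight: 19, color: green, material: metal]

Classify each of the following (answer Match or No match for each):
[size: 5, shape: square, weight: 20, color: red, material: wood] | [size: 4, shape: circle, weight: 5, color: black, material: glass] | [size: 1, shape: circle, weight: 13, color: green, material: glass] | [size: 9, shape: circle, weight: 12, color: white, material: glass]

No match, Match, Match, Match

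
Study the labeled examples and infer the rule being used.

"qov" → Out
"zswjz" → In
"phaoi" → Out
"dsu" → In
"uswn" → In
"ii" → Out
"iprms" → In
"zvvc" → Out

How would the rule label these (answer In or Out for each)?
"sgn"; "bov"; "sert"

In, Out, In

The rule appears to be: contains 's'.
"sgn" → has 's' → In.
"bov" → no 's' → Out.
"sert" → has 's' → In.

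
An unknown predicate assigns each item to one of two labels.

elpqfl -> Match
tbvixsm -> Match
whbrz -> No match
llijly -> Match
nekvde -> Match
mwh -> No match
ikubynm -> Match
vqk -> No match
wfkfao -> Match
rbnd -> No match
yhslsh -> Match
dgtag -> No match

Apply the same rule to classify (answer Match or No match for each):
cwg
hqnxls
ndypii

No match, Match, Match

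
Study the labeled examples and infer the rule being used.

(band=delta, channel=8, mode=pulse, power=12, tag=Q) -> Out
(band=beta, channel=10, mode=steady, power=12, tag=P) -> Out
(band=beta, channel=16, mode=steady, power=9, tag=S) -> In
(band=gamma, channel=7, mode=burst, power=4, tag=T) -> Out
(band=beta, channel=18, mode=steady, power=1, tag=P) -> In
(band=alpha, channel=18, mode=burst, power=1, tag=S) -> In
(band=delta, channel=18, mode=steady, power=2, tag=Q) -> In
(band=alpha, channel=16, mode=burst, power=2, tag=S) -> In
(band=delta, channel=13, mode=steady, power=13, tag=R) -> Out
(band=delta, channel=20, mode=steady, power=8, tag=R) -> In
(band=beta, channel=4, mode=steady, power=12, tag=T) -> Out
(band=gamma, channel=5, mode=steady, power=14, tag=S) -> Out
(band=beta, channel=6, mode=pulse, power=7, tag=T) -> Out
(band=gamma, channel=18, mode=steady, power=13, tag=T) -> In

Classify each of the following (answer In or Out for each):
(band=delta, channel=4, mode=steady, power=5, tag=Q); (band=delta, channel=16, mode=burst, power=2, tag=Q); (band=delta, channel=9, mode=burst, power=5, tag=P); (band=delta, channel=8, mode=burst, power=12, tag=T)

Out, In, Out, Out

The pattern is that an item is 'In' exactly when: channel ≥ 16.
(band=delta, channel=4, mode=steady, power=5, tag=Q) → channel = 4 → Out.
(band=delta, channel=16, mode=burst, power=2, tag=Q) → channel = 16 → In.
(band=delta, channel=9, mode=burst, power=5, tag=P) → channel = 9 → Out.
(band=delta, channel=8, mode=burst, power=12, tag=T) → channel = 8 → Out.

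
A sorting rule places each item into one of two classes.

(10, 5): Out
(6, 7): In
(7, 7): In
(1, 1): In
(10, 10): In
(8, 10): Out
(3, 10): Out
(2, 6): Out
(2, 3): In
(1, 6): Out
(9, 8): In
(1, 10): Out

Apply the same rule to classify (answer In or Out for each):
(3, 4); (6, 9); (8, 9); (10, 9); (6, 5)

The pattern is that an item is 'In' exactly when: |first − second| ≤ 1.
(3, 4): |3−4| = 1, passes → In. (6, 9): |6−9| = 3, fails the rule → Out. (8, 9): |8−9| = 1, passes → In. (10, 9): |10−9| = 1, passes → In. (6, 5): |6−5| = 1, passes → In.

In, Out, In, In, In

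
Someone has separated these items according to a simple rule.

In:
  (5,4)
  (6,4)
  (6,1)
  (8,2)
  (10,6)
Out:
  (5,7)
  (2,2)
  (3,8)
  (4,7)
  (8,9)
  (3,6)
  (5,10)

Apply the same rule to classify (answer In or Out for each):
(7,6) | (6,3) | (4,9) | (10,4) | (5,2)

In, In, Out, In, In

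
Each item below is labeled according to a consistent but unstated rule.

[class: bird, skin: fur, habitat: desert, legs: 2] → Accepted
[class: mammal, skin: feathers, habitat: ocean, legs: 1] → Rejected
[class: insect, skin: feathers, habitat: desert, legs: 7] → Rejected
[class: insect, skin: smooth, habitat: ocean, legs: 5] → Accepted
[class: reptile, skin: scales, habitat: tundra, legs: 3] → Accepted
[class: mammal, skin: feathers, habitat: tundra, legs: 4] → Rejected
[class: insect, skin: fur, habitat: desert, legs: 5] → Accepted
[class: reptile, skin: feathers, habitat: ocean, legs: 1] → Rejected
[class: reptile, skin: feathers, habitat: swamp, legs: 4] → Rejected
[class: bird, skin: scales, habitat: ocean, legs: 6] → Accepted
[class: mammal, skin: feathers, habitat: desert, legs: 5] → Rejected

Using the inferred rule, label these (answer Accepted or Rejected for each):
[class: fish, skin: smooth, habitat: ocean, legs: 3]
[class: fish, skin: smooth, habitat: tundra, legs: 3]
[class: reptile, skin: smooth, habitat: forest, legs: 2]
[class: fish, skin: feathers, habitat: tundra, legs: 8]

The simplest hypothesis consistent with all the labels is: skin is not feathers.

Accepted, Accepted, Accepted, Rejected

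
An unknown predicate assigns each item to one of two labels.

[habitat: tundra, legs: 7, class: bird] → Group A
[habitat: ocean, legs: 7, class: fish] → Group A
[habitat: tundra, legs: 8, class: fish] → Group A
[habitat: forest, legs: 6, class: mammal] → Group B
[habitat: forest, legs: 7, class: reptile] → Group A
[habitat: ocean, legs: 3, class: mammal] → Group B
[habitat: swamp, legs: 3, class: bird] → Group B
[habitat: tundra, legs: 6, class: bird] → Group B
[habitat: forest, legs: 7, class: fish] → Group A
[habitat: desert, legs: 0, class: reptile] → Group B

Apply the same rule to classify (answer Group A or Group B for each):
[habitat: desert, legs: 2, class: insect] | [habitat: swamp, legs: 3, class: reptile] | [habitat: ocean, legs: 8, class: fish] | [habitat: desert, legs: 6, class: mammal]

Group B, Group B, Group A, Group B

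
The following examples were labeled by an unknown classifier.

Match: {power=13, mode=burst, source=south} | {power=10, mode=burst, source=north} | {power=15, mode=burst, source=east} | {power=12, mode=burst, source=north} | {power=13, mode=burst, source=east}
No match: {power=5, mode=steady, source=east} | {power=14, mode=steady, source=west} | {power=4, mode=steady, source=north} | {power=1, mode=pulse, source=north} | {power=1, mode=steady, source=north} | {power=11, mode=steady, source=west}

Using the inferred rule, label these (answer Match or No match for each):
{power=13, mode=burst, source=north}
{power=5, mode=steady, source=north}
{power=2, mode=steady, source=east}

Match, No match, No match

The rule appears to be: mode is burst.
{power=13, mode=burst, source=north}: mode is burst — has this property, so Match.
{power=5, mode=steady, source=north}: mode is steady — doesn't match, so No match.
{power=2, mode=steady, source=east}: mode is steady — doesn't match, so No match.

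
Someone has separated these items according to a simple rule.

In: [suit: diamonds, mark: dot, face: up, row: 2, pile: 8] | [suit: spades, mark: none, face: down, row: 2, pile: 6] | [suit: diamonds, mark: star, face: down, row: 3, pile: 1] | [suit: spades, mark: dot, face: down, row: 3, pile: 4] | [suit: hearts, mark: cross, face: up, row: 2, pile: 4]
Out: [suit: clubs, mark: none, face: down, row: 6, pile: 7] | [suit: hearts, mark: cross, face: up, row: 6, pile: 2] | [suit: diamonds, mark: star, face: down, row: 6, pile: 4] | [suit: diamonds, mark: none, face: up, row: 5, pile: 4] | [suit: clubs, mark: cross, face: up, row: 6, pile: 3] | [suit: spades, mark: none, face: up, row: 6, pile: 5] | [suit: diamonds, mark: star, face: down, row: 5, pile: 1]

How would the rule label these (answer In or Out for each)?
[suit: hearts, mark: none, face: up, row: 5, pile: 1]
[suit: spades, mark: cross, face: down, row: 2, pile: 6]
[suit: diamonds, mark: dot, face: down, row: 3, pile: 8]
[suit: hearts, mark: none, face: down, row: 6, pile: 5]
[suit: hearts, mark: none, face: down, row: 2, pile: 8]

Out, In, In, Out, In

The simplest hypothesis consistent with all the labels is: row ≤ 3.
[suit: hearts, mark: none, face: up, row: 5, pile: 1]: row = 5, does not pass → Out. [suit: spades, mark: cross, face: down, row: 2, pile: 6]: row = 2, qualifies → In. [suit: diamonds, mark: dot, face: down, row: 3, pile: 8]: row = 3, qualifies → In. [suit: hearts, mark: none, face: down, row: 6, pile: 5]: row = 6, does not pass → Out. [suit: hearts, mark: none, face: down, row: 2, pile: 8]: row = 2, qualifies → In.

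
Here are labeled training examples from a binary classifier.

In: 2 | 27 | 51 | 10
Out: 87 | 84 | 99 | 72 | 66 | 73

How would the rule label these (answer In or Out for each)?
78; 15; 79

'In' ⟺ at most 51.
78: Out (78 > 51).
15: In (15 ≤ 51).
79: Out (79 > 51).

Out, In, Out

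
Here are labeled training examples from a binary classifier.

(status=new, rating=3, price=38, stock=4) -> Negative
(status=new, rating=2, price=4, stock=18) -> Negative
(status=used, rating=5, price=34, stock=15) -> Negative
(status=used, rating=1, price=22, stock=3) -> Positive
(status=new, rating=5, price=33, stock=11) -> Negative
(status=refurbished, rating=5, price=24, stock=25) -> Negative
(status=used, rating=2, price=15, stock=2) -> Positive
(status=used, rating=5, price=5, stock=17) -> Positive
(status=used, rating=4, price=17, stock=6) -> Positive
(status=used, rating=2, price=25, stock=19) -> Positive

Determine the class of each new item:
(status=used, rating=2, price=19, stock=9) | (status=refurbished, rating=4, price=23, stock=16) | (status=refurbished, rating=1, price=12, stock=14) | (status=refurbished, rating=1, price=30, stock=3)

One predicate separates the groups cleanly: status is used AND price ≤ 25.
(status=used, rating=2, price=19, stock=9): status is used, price = 19 — qualifies, so Positive.
(status=refurbished, rating=4, price=23, stock=16): status is refurbished, price = 23 — does not fit, so Negative.
(status=refurbished, rating=1, price=12, stock=14): status is refurbished, price = 12 — does not fit, so Negative.
(status=refurbished, rating=1, price=30, stock=3): status is refurbished, price = 30 — does not fit, so Negative.

Positive, Negative, Negative, Negative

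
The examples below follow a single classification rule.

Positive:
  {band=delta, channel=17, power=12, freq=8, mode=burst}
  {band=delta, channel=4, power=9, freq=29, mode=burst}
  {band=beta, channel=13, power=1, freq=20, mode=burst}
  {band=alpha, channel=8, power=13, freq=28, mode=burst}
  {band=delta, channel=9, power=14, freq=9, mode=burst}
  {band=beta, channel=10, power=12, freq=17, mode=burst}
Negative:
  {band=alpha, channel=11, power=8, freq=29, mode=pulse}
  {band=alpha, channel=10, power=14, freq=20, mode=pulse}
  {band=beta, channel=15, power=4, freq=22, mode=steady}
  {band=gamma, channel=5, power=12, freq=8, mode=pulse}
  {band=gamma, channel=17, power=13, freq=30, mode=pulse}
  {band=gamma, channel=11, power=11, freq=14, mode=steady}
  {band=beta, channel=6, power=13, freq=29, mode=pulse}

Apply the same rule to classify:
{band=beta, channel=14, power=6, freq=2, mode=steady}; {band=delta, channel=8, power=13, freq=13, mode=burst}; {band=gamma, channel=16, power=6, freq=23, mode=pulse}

Negative, Positive, Negative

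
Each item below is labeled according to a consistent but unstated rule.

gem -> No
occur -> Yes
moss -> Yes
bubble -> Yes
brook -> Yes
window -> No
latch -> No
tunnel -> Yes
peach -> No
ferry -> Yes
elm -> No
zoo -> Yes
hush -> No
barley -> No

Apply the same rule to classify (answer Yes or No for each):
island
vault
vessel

'Yes' ⟺ has a double letter.
island → no doubled letter → No. vault → no doubled letter → No. vessel → 'ss' doubled → Yes.

No, No, Yes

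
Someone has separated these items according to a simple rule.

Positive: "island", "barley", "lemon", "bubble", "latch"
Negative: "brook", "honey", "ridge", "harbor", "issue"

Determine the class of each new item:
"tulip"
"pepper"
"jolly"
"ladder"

Every 'Positive' example satisfies: contains 'l'. None of the 'Negative' examples do.
"tulip": has 'l', matches → Positive. "pepper": no 'l', fails the rule → Negative. "jolly": has 'l', matches → Positive. "ladder": has 'l', matches → Positive.

Positive, Negative, Positive, Positive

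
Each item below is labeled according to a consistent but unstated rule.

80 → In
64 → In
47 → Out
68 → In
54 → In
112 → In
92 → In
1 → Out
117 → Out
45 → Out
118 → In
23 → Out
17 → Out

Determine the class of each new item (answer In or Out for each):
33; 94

Comparing the two groups points to one rule — even.
33: Out (33 is odd). 94: In (94 is even).

Out, In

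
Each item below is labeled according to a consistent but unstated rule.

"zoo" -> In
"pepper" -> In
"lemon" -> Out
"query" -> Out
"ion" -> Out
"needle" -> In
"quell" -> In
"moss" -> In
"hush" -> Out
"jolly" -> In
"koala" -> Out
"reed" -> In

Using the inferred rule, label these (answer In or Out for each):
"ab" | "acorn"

The pattern is that an item is 'In' exactly when: has a double letter.

Out, Out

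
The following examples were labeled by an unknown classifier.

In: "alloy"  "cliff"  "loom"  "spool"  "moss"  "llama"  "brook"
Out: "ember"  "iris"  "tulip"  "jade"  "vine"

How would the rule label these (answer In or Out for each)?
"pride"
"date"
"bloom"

The rule appears to be: has a double letter.
"pride": no doubled letter, does not pass → Out.
"date": no doubled letter, does not pass → Out.
"bloom": 'oo' doubled, satisfies this → In.

Out, Out, In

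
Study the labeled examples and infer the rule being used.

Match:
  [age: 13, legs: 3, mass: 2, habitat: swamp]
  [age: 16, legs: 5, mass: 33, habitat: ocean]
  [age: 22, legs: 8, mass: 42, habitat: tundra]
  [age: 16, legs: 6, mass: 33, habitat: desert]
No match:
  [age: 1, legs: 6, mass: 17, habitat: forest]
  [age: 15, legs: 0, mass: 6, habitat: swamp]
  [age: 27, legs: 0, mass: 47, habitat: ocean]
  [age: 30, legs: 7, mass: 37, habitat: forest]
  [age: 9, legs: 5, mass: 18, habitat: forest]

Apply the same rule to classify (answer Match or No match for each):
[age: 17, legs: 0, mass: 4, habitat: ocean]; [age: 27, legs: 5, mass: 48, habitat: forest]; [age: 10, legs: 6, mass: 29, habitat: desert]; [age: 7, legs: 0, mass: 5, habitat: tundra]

No match, No match, Match, No match

The distinguishing property — habitat is not forest AND legs ≥ 3 — holds for all the 'Match' cases and none of the 'No match' cases.
[age: 17, legs: 0, mass: 4, habitat: ocean] → habitat is ocean, legs = 0 → No match.
[age: 27, legs: 5, mass: 48, habitat: forest] → habitat is forest, legs = 5 → No match.
[age: 10, legs: 6, mass: 29, habitat: desert] → habitat is desert, legs = 6 → Match.
[age: 7, legs: 0, mass: 5, habitat: tundra] → habitat is tundra, legs = 0 → No match.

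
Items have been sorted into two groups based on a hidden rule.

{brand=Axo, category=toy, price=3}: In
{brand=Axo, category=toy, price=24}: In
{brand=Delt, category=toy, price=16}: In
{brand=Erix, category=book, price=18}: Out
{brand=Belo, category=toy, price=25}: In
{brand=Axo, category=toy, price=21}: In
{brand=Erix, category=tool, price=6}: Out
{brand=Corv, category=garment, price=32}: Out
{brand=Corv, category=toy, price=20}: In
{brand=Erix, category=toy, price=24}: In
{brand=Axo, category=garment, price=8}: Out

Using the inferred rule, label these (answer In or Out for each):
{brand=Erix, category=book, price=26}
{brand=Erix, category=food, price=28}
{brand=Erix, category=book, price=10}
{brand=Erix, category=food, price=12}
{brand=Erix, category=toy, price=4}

Out, Out, Out, Out, In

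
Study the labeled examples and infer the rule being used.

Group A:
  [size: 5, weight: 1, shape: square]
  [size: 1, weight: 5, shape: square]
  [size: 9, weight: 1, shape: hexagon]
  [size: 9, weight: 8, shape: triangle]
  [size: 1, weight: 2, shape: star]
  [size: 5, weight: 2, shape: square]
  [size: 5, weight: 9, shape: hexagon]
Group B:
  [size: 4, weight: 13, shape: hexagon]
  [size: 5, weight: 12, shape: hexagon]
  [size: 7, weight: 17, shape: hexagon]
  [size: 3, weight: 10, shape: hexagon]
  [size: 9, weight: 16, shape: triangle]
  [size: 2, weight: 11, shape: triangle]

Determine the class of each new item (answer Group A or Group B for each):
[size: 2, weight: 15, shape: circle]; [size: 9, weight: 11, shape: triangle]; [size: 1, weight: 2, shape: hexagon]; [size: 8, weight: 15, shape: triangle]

Group B, Group B, Group A, Group B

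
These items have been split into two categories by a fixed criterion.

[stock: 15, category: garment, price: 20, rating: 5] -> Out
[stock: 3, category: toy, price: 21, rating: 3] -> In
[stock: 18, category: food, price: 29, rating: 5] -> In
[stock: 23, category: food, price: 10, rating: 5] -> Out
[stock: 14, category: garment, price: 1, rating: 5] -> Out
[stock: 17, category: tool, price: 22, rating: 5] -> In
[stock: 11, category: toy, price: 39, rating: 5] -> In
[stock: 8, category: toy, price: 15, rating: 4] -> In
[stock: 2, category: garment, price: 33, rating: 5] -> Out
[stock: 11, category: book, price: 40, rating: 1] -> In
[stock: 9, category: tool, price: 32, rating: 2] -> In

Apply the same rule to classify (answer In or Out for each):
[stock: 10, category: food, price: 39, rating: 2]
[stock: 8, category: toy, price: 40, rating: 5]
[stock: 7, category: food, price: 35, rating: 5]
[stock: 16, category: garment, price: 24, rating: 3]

In, In, In, Out

The classifier is using: category is not garment AND price ≥ 15.
[stock: 10, category: food, price: 39, rating: 2]: In (category is food, price = 39).
[stock: 8, category: toy, price: 40, rating: 5]: In (category is toy, price = 40).
[stock: 7, category: food, price: 35, rating: 5]: In (category is food, price = 35).
[stock: 16, category: garment, price: 24, rating: 3]: Out (category is garment, price = 24).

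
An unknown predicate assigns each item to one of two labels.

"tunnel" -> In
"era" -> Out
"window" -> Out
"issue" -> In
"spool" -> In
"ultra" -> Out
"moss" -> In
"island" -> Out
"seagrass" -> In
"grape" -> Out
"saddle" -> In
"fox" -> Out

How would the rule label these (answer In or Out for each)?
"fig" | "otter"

Out, In

The rule appears to be: has a double letter.
"fig" → no doubled letter → Out.
"otter" → 'tt' doubled → In.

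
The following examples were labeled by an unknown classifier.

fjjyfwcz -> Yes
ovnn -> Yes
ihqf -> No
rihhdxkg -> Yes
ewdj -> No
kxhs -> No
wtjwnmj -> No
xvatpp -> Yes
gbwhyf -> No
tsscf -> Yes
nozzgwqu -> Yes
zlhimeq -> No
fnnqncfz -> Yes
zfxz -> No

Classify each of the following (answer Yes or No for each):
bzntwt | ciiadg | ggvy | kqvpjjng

All 'Yes' examples share one property — has a double letter — and every 'No' example lacks it.

No, Yes, Yes, Yes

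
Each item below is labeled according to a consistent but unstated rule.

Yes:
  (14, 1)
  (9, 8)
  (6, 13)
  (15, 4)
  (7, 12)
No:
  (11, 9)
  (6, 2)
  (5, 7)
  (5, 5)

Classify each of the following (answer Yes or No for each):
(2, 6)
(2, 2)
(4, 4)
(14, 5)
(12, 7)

No, No, No, Yes, Yes

The simplest hypothesis consistent with all the labels is: sum is odd.
(2, 6): No (2+6 = 8).
(2, 2): No (2+2 = 4).
(4, 4): No (4+4 = 8).
(14, 5): Yes (14+5 = 19).
(12, 7): Yes (12+7 = 19).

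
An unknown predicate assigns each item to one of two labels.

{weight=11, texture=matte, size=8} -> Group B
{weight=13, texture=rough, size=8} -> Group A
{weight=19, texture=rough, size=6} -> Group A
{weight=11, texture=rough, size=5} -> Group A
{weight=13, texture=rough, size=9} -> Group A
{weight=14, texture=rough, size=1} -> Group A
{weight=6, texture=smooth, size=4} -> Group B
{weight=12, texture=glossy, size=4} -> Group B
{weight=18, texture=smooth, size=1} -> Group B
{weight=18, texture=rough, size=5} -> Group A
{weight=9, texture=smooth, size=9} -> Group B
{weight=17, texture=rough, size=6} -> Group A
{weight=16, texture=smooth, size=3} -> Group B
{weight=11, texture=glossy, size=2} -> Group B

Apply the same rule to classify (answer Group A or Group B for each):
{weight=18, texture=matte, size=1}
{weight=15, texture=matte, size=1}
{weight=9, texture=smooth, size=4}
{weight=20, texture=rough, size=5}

Every 'Group A' example satisfies: texture is rough. None of the 'Group B' examples do.
{weight=18, texture=matte, size=1}: texture is matte, lacks this property → Group B. {weight=15, texture=matte, size=1}: texture is matte, lacks this property → Group B. {weight=9, texture=smooth, size=4}: texture is smooth, lacks this property → Group B. {weight=20, texture=rough, size=5}: texture is rough, passes → Group A.

Group B, Group B, Group B, Group A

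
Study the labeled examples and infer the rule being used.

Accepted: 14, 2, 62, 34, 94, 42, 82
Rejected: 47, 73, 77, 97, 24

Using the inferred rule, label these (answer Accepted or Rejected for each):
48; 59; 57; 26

Rule: ≡ 2 (mod 4). This holds for each 'Accepted' example and fails for each 'Rejected' one.
48: Rejected (48 mod 4 = 0). 59: Rejected (59 mod 4 = 3). 57: Rejected (57 mod 4 = 1). 26: Accepted (26 mod 4 = 2).

Rejected, Rejected, Rejected, Accepted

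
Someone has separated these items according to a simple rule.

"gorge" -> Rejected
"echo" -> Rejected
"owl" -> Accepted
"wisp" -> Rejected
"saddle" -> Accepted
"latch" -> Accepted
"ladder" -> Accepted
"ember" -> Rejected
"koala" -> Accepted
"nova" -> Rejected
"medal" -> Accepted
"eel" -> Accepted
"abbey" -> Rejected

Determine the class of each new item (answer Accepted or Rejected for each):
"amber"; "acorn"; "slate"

Rejected, Rejected, Accepted

The pattern is that an item is 'Accepted' exactly when: contains 'l'.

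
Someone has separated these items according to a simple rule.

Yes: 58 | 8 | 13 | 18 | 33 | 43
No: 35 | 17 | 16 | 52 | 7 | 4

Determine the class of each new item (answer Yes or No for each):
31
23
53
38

'Yes' ⟺ ≡ 3 (mod 5).
31 — 31 mod 5 = 1, hence No. 23 — 23 mod 5 = 3, hence Yes. 53 — 53 mod 5 = 3, hence Yes. 38 — 38 mod 5 = 3, hence Yes.

No, Yes, Yes, Yes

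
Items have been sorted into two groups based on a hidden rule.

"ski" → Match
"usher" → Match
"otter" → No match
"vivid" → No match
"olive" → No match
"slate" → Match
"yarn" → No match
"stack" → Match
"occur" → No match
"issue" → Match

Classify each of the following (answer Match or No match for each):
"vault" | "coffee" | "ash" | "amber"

No match, No match, Match, No match

The distinguishing property — contains 's' — holds for all the 'Match' cases and none of the 'No match' cases.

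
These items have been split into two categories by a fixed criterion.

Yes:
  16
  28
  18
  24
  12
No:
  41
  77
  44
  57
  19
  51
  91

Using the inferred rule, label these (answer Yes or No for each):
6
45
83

Yes, No, No

Rule: even AND at most 28. This holds for each 'Yes' example and fails for each 'No' one.
6 → 6 is even, 6 ≤ 28 → Yes.
45 → 45 is odd, 45 > 28 → No.
83 → 83 is odd, 83 > 28 → No.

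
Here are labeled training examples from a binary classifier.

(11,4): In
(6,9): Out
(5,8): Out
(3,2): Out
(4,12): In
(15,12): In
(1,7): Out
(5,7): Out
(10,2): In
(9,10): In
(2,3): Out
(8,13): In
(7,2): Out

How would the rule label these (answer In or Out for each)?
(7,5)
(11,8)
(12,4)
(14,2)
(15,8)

'In' ⟺ max ≥ 10.
(7,5) — max 7, hence Out. (11,8) — max 11, hence In. (12,4) — max 12, hence In. (14,2) — max 14, hence In. (15,8) — max 15, hence In.

Out, In, In, In, In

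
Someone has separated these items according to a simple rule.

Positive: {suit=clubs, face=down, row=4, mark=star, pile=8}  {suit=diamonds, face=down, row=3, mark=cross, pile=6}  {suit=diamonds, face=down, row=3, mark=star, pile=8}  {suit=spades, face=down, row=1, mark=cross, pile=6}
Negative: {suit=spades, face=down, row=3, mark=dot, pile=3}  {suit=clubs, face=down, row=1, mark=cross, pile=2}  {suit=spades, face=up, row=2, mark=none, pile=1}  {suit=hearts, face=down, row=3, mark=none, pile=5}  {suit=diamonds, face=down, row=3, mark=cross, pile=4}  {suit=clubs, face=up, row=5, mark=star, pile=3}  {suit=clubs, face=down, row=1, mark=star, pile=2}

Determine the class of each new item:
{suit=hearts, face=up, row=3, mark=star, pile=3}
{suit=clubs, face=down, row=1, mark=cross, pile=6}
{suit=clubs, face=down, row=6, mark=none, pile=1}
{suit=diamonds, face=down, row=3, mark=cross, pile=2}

The simplest hypothesis consistent with all the labels is: pile ≥ 6.
Negative: {suit=hearts, face=up, row=3, mark=star, pile=3}, since pile = 3. Positive: {suit=clubs, face=down, row=1, mark=cross, pile=6}, since pile = 6. Negative: {suit=clubs, face=down, row=6, mark=none, pile=1}, since pile = 1. Negative: {suit=diamonds, face=down, row=3, mark=cross, pile=2}, since pile = 2.

Negative, Positive, Negative, Negative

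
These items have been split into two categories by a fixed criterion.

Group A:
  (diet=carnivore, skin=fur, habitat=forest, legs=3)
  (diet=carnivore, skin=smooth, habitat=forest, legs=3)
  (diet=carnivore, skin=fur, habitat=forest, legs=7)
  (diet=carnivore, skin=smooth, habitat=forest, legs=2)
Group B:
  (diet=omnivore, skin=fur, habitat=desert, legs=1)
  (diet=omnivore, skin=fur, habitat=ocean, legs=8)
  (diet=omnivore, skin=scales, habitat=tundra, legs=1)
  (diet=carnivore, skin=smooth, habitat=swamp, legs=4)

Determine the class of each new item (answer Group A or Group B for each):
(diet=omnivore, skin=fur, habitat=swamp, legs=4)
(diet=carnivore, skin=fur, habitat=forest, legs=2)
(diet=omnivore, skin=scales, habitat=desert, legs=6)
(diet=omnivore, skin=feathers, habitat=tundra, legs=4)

The distinguishing property — habitat is forest — holds for all the 'Group A' cases and none of the 'Group B' cases.
(diet=omnivore, skin=fur, habitat=swamp, legs=4): Group B (habitat is swamp).
(diet=carnivore, skin=fur, habitat=forest, legs=2): Group A (habitat is forest).
(diet=omnivore, skin=scales, habitat=desert, legs=6): Group B (habitat is desert).
(diet=omnivore, skin=feathers, habitat=tundra, legs=4): Group B (habitat is tundra).

Group B, Group A, Group B, Group B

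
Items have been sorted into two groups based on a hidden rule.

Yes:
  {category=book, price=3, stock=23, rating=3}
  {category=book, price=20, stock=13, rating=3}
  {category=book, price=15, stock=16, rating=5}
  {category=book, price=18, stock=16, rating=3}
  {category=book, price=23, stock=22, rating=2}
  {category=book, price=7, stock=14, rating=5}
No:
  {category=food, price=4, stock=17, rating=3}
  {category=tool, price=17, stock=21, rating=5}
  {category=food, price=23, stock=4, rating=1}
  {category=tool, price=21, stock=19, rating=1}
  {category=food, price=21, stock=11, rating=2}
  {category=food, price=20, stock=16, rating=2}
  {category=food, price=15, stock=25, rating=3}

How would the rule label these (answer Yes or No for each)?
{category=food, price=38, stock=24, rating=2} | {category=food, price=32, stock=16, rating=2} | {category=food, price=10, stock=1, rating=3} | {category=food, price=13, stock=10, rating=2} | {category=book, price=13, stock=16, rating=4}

No, No, No, No, Yes

Rule: category is book. This holds for each 'Yes' example and fails for each 'No' one.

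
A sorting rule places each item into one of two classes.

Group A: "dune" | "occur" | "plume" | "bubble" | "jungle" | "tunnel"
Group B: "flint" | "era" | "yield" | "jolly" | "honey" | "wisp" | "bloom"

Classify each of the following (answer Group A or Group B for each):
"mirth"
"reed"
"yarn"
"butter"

Group B, Group B, Group B, Group A

The pattern is that an item is 'Group A' exactly when: contains 'u'.
"mirth": no 'u' — lacks this property, so Group B.
"reed": no 'u' — lacks this property, so Group B.
"yarn": no 'u' — lacks this property, so Group B.
"butter": has 'u' — has this property, so Group A.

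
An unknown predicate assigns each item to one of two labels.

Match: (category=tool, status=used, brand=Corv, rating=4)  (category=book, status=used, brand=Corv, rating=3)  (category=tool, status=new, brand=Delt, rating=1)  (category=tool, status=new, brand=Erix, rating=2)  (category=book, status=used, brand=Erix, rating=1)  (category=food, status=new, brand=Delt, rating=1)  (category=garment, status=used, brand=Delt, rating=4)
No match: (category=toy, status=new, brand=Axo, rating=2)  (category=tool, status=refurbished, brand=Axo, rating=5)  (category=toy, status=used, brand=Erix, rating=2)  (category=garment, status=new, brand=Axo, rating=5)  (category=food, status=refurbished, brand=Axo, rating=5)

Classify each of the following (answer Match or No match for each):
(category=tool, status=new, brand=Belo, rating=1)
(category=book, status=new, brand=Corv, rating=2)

Rule: category is not toy AND rating ≤ 4. This holds for each 'Match' example and fails for each 'No match' one.
(category=tool, status=new, brand=Belo, rating=1): category is tool, rating = 1, passes → Match. (category=book, status=new, brand=Corv, rating=2): category is book, rating = 2, passes → Match.

Match, Match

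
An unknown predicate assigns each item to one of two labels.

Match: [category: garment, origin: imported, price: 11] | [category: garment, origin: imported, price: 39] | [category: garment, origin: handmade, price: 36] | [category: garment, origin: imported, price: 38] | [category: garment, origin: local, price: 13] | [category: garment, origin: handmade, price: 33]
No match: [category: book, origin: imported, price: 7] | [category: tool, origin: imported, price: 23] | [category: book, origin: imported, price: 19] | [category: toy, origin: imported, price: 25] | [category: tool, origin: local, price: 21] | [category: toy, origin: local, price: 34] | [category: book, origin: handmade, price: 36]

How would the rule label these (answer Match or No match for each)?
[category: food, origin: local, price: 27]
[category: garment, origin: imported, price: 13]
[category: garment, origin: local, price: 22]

No match, Match, Match

The distinguishing property — category is garment — holds for all the 'Match' cases and none of the 'No match' cases.
[category: food, origin: local, price: 27] → category is food → No match.
[category: garment, origin: imported, price: 13] → category is garment → Match.
[category: garment, origin: local, price: 22] → category is garment → Match.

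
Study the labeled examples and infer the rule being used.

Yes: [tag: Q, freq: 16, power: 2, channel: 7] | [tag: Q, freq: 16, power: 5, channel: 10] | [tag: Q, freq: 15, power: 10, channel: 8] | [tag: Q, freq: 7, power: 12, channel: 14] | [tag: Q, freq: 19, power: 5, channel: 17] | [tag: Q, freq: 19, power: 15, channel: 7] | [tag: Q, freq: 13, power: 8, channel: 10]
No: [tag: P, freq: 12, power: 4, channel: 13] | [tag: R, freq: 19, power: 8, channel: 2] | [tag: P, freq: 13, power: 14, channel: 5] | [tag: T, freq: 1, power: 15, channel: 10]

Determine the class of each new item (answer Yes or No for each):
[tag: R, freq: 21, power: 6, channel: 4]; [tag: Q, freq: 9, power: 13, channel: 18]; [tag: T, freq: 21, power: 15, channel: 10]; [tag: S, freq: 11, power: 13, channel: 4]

No, Yes, No, No

Checking candidate rules against both groups, what survives is: tag is Q.
No: [tag: R, freq: 21, power: 6, channel: 4], since tag is R.
Yes: [tag: Q, freq: 9, power: 13, channel: 18], since tag is Q.
No: [tag: T, freq: 21, power: 15, channel: 10], since tag is T.
No: [tag: S, freq: 11, power: 13, channel: 4], since tag is S.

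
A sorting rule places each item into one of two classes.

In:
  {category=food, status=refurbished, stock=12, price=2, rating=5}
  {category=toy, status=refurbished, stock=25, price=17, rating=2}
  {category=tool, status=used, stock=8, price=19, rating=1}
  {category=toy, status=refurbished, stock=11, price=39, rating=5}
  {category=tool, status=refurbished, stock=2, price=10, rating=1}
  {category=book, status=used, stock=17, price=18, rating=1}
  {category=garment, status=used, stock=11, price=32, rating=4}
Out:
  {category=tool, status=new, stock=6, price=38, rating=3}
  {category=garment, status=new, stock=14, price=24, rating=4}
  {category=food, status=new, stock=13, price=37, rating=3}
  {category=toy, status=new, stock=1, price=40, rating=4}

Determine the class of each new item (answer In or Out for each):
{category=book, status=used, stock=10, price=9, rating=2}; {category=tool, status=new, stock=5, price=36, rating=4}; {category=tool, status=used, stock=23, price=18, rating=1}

Rule: status is not new. This holds for each 'In' example and fails for each 'Out' one.
{category=book, status=used, stock=10, price=9, rating=2} — status is used, hence In. {category=tool, status=new, stock=5, price=36, rating=4} — status is new, hence Out. {category=tool, status=used, stock=23, price=18, rating=1} — status is used, hence In.

In, Out, In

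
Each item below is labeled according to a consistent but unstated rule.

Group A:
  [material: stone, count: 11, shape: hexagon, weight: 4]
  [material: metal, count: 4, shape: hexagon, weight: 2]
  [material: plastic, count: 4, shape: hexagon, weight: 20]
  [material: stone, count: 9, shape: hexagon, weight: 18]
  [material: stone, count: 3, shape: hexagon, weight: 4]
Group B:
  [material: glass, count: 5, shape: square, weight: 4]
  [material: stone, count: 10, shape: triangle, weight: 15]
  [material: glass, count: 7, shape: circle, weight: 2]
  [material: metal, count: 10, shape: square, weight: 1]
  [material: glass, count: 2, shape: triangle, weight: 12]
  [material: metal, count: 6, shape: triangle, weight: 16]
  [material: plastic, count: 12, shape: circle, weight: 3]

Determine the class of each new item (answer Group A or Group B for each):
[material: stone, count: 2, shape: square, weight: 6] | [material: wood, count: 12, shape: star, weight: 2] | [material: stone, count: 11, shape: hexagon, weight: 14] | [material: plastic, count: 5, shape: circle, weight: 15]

Looking at the examples, the only property every 'Group A' case has and every 'Group B' case lacks is: shape is hexagon.
Group B: [material: stone, count: 2, shape: square, weight: 6], since shape is square. Group B: [material: wood, count: 12, shape: star, weight: 2], since shape is star. Group A: [material: stone, count: 11, shape: hexagon, weight: 14], since shape is hexagon. Group B: [material: plastic, count: 5, shape: circle, weight: 15], since shape is circle.

Group B, Group B, Group A, Group B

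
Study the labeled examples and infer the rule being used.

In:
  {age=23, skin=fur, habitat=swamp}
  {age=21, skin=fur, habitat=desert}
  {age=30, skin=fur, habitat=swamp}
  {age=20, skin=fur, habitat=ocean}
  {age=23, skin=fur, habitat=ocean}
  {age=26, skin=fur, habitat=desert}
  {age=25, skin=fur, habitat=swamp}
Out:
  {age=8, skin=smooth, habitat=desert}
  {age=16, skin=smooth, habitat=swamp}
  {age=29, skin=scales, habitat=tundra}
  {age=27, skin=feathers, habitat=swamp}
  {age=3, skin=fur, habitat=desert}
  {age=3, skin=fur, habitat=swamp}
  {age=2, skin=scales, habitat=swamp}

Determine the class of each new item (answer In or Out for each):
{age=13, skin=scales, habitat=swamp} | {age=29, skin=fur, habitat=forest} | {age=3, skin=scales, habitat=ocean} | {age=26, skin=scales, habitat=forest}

Out, In, Out, Out

A rule that fits every label: skin is fur AND age ≥ 8 — true of each 'In' example, false of each 'Out' one.
{age=13, skin=scales, habitat=swamp}: Out (skin is scales, age = 13).
{age=29, skin=fur, habitat=forest}: In (skin is fur, age = 29).
{age=3, skin=scales, habitat=ocean}: Out (skin is scales, age = 3).
{age=26, skin=scales, habitat=forest}: Out (skin is scales, age = 26).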